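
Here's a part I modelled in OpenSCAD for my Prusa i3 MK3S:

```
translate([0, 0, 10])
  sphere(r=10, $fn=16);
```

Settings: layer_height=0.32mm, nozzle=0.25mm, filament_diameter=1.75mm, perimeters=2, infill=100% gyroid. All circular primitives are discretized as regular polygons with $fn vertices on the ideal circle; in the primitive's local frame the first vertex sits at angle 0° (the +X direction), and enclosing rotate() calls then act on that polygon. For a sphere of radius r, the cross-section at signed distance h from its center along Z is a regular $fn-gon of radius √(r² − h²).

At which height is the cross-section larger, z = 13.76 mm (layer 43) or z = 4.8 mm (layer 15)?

layer 43 (z = 13.76 mm)

Layer 43 (z = 13.76): the r=10 sphere contributes a regular 16-gon of circumradius √(10²−3.76²) = 9.266 (area = (16/2)·9.266²·sin(360°/16) = 262.86 mm²). So its area = 262.86 mm². Layer 15 (z = 4.8): the r=10 sphere slices to a regular 16-gon of circumradius 8.542 (√(r²−h²) with h=5.2 from center) (area = (16/2)·8.542²·sin(360°/16) = 223.36 mm²). So its area = 223.36 mm². Layer 43 is larger (262.86 vs 223.36 mm²).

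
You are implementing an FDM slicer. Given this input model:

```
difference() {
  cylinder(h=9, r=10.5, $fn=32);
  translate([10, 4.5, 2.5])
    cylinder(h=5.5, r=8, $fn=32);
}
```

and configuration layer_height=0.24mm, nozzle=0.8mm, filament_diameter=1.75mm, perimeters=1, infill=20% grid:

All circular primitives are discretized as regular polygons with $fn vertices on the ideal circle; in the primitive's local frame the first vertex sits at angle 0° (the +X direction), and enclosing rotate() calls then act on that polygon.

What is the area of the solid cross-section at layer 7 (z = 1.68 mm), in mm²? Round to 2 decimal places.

344.14 mm²

At z = 1.68 mm: the cylinder: section is a regular 32-gon, circumradius r=10.5 (area = (32/2)·10.500²·sin(360°/32) = 344.14 mm²); the cylinder at (10, 4.5) does not reach this height (z outside [2.5, 8]); After the difference (first − rest): none of the subtracted shapes is present at this height, so the r=10.5 cylinder is unchanged — area = 344.14 mm². Overall, the cross-section is a single solid region. Net area = 344.14 mm².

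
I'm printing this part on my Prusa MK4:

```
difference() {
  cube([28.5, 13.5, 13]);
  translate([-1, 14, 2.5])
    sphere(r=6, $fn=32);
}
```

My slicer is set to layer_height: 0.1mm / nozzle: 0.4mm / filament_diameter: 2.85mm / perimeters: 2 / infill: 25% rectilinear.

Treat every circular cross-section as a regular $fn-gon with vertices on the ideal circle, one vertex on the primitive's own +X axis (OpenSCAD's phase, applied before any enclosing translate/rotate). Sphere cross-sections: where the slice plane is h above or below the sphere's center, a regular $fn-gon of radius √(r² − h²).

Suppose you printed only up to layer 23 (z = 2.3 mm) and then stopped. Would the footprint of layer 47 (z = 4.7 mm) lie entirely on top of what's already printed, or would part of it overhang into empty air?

Compare the two slices. At z = 2.3: the cube (footprint 28.5×13.5) is included at this height (area 384.75 mm²); the sphere at (-1, 14): section is a regular 32-gon, circumradius = √(r²−h²) = √(6²−0.2²) = 5.997 (area = (32/2)·5.997²·sin(360°/32) = 112.25 mm²); Subtracting the remaining from the first: starting from the 28.5×13.5 cube (384.75 mm²), the r=6 sphere at (-1, 14) partially overlaps it — only the 19.63 mm² overlap (of its 112.25 mm²) is removed, clipping the outline — area = 365.12 mm². At z = 4.7: the cube is present — its section is the full 28.5×13.5 rectangle (area 384.75 mm²); the r=6 sphere at (-1, 14) slices to a regular 32-gon of circumradius 5.582 (√(r²−h²) with h=2.2 from center) (area = (32/2)·5.582²·sin(360°/32) = 97.26 mm²); Subtracting the remaining from the first: starting from the 28.5×13.5 cube (384.75 mm²), the r=6 sphere at (-1, 14) partially overlaps it — only the 16.50 mm² overlap (of its 97.26 mm²) is removed, clipping the outline — area = 368.25 mm². Checking containment: at z = 4.7 the cross-section extends beyond the z = 2.3 cross-section by about 3.12 mm².

part overhangs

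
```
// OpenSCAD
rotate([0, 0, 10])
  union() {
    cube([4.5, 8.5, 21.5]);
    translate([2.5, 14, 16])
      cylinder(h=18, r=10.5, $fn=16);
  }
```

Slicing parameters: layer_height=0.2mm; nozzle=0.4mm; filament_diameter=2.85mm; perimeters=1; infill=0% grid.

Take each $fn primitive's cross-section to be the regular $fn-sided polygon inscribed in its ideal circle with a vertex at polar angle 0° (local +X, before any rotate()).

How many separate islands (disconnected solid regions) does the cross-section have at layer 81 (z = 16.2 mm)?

At z = 16.2 mm: the 4.5×8.5 cube contributes its full rectangle; the r=10.5 cylinder at (2.5, 14) gives a regular 16-gon of circumradius 10.5 (constant along its height); Merging all regions: the regions partially overlap (shared area 21.48 mm²), so overlapping operands fuse into one piece — 1 connected region; (rotated 10° about Z; rotation is an isometry so areas/perimeters/island counts are preserved). Overall, the cross-section is a single solid region. Island count = 1.

1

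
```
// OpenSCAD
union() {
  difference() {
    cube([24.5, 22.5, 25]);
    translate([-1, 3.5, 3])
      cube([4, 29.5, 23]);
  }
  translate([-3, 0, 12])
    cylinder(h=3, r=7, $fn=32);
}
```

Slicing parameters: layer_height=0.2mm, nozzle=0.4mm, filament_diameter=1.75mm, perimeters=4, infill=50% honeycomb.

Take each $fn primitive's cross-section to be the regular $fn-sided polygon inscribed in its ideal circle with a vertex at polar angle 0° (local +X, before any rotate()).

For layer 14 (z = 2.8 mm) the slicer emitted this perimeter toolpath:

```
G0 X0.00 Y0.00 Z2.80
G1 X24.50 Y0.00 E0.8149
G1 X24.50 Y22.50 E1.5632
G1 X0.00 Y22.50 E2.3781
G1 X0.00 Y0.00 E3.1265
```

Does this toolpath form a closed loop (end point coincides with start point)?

yes

Start point (G0): (0.00, 0.00). End point (last G1): the path returns to the start — closed.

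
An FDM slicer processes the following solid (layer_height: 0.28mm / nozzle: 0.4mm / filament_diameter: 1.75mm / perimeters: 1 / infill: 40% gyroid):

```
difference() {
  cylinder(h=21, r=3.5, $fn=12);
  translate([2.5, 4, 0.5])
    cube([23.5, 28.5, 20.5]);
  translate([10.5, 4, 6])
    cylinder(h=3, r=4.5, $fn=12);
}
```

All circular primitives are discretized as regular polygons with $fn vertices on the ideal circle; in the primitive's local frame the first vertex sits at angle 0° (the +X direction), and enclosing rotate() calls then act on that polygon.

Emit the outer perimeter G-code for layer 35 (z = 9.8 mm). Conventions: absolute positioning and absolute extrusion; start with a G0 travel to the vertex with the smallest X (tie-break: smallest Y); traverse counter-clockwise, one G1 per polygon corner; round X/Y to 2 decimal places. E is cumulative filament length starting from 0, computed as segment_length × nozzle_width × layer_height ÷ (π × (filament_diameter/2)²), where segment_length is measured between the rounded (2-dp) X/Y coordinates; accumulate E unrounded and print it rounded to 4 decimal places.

At z = 9.8 mm: the r=3.5 cylinder gives a regular 12-gon of circumradius 3.5 (constant along its height); the cube at (2.5, 4) (footprint 23.5×28.5) is included at this height; the cylinder at (10.5, 4) does not reach this height (z outside [6, 9]); Subtracting the remaining from the first: starting from the r=3.5 cylinder, the 23.5×28.5 cube at (2.5, 4) misses the remaining region (no effect) — 1 connected region. The outline is a single polygon with 12 vertices. Extrusion per mm of travel: 0.4 × 0.28 / (π × 0.875²) = 0.046564. Accumulating E over each segment gives final E = 1.0122.

G0 X-3.50 Y0.00 Z9.80
G1 X-3.03 Y-1.75 E0.0844
G1 X-1.75 Y-3.03 E0.1687
G1 X0.00 Y-3.50 E0.2530
G1 X1.75 Y-3.03 E0.3374
G1 X3.03 Y-1.75 E0.4217
G1 X3.50 Y0.00 E0.5061
G1 X3.03 Y1.75 E0.5905
G1 X1.75 Y3.03 E0.6747
G1 X0.00 Y3.50 E0.7591
G1 X-1.75 Y3.03 E0.8435
G1 X-3.03 Y1.75 E0.9278
G1 X-3.50 Y0.00 E1.0122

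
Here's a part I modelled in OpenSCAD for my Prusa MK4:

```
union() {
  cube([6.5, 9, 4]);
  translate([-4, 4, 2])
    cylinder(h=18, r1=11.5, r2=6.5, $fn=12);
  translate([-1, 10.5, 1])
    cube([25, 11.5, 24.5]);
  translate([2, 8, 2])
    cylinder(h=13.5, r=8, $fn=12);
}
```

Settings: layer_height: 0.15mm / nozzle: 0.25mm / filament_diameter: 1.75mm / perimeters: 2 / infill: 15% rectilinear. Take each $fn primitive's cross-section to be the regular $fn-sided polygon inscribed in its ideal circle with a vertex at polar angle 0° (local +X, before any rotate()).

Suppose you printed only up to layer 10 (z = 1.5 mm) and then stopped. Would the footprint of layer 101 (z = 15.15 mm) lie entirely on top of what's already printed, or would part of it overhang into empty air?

Compare the two slices. At z = 1.5: the cube (footprint 6.5×9) is included at this height (area 58.50 mm²); the cone at (-4, 4) is not intersected at this z (z outside [2, 20]); the cube at (-1, 10.5) (footprint 25×11.5) is included at this height (area 287.50 mm²); the cylinder at (2, 8) does not reach this height (z outside [2, 15.5]); Combining (union): the 2 present regions are separate (no shared area or edge), so areas and boundary lengths simply add and each stays a separate island — area = 346.00 mm². At z = 15.15: the cube does not reach this height (z outside [0, 4]); the cone at (-4, 4) (r1=11.5→r2=6.5) has section circumradius 7.847 here — a regular 12-gon (area = (12/2)·7.847²·sin(360°/12) = 184.74 mm²); the 25×11.5 cube at (-1, 10.5) contributes its full rectangle (area 287.50 mm²); the cylinder at (2, 8): section is a regular 12-gon, circumradius r=8 (area = (12/2)·8.000²·sin(360°/12) = 192.00 mm²); Combining (union): the regions partially overlap — summed areas 664.24 mm² minus the doubly-counted overlap 125.05 mm² gives 539.19 mm² — area = 539.19 mm². Checking containment: at z = 15.15 the cross-section extends beyond the z = 1.5 cross-section by about 195.91 mm².

part overhangs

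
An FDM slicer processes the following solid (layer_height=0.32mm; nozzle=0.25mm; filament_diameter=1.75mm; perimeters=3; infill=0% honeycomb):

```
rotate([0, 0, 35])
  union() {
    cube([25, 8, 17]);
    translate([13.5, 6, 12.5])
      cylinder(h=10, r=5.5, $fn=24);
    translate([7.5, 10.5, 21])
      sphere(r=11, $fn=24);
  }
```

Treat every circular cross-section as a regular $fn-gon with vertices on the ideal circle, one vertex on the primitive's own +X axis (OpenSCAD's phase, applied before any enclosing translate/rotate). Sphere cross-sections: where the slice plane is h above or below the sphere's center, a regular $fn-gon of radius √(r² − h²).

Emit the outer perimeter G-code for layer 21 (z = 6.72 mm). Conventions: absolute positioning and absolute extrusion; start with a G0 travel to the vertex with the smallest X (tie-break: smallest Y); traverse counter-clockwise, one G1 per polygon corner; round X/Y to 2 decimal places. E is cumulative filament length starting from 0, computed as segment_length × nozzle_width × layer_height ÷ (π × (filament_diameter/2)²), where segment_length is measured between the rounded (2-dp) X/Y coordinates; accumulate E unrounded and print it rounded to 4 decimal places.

At z = 6.72 mm: the cube (footprint 25×8) is included at this height; the cylinder at (13.5, 6) is absent (z outside [12.5, 22.5]); the sphere at (7.5, 10.5) is not intersected at this z (|z−center|=14.280 > r=11); Merging all regions: only the 25×8 cube is present, so the union is just that shape — 1 connected region; (rotated 35° about Z; rotation is an isometry so areas/perimeters/island counts are preserved). The outline is a single polygon with 4 vertices. Extrusion per mm of travel: 0.25 × 0.32 / (π × 0.875²) = 0.033260. Accumulating E over each segment gives final E = 2.1951.

G0 X-4.59 Y6.55 Z6.72
G1 X0.00 Y0.00 E0.2660
G1 X20.48 Y14.34 E1.0976
G1 X15.89 Y20.89 E1.3636
G1 X-4.59 Y6.55 E2.1951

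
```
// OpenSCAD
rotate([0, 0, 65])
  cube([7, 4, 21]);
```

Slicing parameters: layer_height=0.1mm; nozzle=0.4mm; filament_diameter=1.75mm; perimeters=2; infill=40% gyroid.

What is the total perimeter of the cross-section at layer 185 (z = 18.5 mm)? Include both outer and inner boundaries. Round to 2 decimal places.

22.00 mm

At z = 18.5 mm: the 7×4 cube contributes its full rectangle (perimeter 22.00 mm); (rotated 65° about Z; rotation is an isometry so areas/perimeters/island counts are preserved). Overall, the cross-section is a single solid region. Total boundary length (outer) = 22.00 mm.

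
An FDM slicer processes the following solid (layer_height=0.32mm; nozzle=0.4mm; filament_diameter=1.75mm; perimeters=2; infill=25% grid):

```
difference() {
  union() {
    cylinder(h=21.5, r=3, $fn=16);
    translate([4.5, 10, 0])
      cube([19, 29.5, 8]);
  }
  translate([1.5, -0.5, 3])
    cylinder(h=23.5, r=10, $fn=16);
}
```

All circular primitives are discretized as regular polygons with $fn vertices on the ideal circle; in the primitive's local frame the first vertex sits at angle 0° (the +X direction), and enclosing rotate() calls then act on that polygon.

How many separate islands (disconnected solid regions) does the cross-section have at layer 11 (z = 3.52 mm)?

At z = 3.52 mm: the r=3 cylinder gives a regular 16-gon of circumradius 3 (constant along its height); the cube at (4.5, 10) is present — its section is the full 19×29.5 rectangle; Combining (union): the 2 present regions are separate (no shared area or edge), so areas and boundary lengths simply add and each stays a separate island — 2 connected regions; the r=10 cylinder at (1.5, -0.5) contributes a regular 16-gon of circumradius 10; Taking the first minus the rest: starting from the result so far, the r=10 cylinder at (1.5, -0.5) partially overlaps it — only the 27.55 mm² overlap (of its 306.15 mm²) is removed, clipping the outline — 1 connected region. Overall, the cross-section is a single solid region. Island count = 1.

1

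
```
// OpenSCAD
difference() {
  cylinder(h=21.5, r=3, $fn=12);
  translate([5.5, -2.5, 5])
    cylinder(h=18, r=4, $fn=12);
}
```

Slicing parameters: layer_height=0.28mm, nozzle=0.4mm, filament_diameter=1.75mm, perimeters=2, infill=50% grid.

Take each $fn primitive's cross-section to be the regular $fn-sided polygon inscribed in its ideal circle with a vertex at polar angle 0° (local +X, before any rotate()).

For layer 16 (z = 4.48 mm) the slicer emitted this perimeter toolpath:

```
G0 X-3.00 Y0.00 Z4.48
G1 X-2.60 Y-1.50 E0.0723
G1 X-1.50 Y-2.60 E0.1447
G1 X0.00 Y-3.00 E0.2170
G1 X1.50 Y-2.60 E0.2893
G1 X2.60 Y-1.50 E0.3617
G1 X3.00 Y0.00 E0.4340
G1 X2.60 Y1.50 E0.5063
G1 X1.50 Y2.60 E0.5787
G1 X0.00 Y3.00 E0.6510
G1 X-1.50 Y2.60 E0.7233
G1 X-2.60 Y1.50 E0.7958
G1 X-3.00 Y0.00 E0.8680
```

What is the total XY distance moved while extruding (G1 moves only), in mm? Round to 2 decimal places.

18.64 mm

Sum the Euclidean lengths of each G1 segment: total = 18.64 mm.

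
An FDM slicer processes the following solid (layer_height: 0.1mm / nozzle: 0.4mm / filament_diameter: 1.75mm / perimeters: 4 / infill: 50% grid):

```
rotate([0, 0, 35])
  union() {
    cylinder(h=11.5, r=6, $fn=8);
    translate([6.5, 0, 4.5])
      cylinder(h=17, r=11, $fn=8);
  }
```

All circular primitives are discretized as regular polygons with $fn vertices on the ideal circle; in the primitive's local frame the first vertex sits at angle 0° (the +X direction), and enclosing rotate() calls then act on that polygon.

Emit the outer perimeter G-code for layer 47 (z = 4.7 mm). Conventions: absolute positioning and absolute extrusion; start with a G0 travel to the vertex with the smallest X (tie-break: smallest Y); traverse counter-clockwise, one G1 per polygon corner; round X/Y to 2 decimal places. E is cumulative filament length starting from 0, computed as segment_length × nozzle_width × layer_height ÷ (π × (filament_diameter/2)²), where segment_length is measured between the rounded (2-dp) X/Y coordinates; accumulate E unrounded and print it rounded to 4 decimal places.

G0 X-5.91 Y1.04 Z4.70
G1 X-4.91 Y-3.44 E0.0763
G1 X-1.04 Y-5.91 E0.1527
G1 X0.87 Y-5.48 E0.1852
G1 X3.41 Y-7.10 E0.2353
G1 X11.63 Y-5.28 E0.3754
G1 X16.16 Y1.82 E0.5154
G1 X14.34 Y10.04 E0.6554
G1 X7.23 Y14.56 E0.7955
G1 X-0.98 Y12.74 E0.9354
G1 X-5.51 Y5.64 E1.0754
G1 X-4.86 Y2.69 E1.1257
G1 X-5.91 Y1.04 E1.1582

At z = 4.7 mm: the r=6 cylinder gives a regular 8-gon of circumradius 6 (constant along its height); the r=11 cylinder at (6.5, 0) contributes a regular 8-gon of circumradius 11; Taking the union: the regions partially overlap (shared area 87.97 mm²), so overlapping operands fuse into one piece — 1 connected region; (whole slice rotated 35° about Z — lengths, areas and connectivity unchanged). The outline is a single polygon with 12 vertices. Extrusion per mm of travel: 0.4 × 0.1 / (π × 0.875²) = 0.016630. Accumulating E over each segment gives final E = 1.1582.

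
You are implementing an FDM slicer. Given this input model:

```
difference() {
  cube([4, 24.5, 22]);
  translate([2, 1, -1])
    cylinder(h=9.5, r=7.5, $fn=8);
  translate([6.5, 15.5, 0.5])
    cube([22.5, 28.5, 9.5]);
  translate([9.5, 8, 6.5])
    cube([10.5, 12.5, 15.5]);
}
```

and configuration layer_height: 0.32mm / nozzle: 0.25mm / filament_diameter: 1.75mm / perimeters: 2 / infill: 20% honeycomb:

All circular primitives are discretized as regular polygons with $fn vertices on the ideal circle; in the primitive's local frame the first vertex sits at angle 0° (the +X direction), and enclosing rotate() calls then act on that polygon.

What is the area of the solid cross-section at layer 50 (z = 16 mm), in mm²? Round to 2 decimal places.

98.00 mm²

At z = 16 mm: the 4×24.5 cube contributes its full rectangle (area 98.00 mm²); the cylinder at (2, 1) is absent (z outside [-1, 8.5]); the cube at (6.5, 15.5) is absent (z outside [0.5, 10]); the cube at (9.5, 8) (footprint 10.5×12.5) is included at this height (area 131.25 mm²); After the difference (first − rest): starting from the 4×24.5 cube (98.00 mm²), the 10.5×12.5 cube at (9.5, 8) misses the remaining region (no effect) — area = 98.00 mm². Overall, the cross-section is a single solid region. Net area = 98.00 mm².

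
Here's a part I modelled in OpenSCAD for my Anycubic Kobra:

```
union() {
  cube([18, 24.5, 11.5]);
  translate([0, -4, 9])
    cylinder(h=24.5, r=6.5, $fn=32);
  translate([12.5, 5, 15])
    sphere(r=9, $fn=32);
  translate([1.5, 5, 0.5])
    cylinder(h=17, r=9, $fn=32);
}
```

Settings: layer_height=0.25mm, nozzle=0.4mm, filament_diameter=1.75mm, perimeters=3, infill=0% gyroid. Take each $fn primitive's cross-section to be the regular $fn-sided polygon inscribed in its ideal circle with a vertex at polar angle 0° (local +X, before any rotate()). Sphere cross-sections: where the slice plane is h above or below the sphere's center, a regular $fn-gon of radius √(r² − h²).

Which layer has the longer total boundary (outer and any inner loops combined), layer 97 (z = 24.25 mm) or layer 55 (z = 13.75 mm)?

Layer 97 (z = 24.25): the cube does not reach this height (z outside [0, 11.5]); the r=6.5 cylinder at (0, -4) gives a regular 32-gon of circumradius 6.5 (constant along its height) (perimeter = 2·32·6.500·sin(180°/32) = 40.78 mm); the sphere at (12.5, 5) is not intersected at this z (|z−center|=9.250 > r=9); the cylinder at (1.5, 5) does not reach this height (z outside [0.5, 17.5]); Merging all regions: only the r=6.5 cylinder at (0, -4) is present, so the union is just that shape — boundary = 40.78 mm. So its perimeter = 40.78 mm. Layer 55 (z = 13.75): the cube is absent (z outside [0, 11.5]); the r=6.5 cylinder at (0, -4) gives a regular 32-gon of circumradius 6.5 (constant along its height) (perimeter = 2·32·6.500·sin(180°/32) = 40.78 mm); the r=9 sphere at (12.5, 5) contributes a regular 32-gon of circumradius √(9²−1.25²) = 8.913 (perimeter = 2·32·8.913·sin(180°/32) = 55.91 mm); the cylinder at (1.5, 5): section is a regular 32-gon, circumradius r=9 (perimeter = 2·32·9.000·sin(180°/32) = 56.46 mm); Merging all regions: the regions partially overlap (shared area 121.07 mm²), so the edge portions inside another operand are dropped and the merged outline is re-measured after clipping — boundary = 92.23 mm. So its perimeter = 92.23 mm. Layer 55 is larger (92.23 vs 40.78 mm).

layer 55 (z = 13.75 mm)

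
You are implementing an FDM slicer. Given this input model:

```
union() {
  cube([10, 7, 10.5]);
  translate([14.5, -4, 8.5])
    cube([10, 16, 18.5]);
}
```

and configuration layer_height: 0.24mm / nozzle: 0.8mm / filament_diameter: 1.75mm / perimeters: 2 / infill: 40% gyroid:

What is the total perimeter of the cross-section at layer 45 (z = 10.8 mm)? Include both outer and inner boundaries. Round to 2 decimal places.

52.00 mm

At z = 10.8 mm: the cube is absent (z outside [0, 10.5]); the 10×16 cube at (14.5, -4) contributes its full rectangle (perimeter 52.00 mm); Combining (union): only the 10×16 cube at (14.5, -4) is present, so the union is just that shape — boundary = 52.00 mm. Overall, the cross-section is a single solid region. Total boundary length (outer) = 52.00 mm.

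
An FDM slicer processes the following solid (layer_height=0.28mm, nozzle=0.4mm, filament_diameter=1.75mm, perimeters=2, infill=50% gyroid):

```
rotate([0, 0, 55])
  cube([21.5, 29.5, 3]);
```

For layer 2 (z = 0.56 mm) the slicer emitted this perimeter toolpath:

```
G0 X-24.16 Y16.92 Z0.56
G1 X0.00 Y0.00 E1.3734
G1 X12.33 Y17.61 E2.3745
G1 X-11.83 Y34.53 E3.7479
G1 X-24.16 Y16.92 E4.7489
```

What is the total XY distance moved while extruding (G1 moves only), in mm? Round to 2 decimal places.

Sum the Euclidean lengths of each G1 segment: total = 101.99 mm.

101.99 mm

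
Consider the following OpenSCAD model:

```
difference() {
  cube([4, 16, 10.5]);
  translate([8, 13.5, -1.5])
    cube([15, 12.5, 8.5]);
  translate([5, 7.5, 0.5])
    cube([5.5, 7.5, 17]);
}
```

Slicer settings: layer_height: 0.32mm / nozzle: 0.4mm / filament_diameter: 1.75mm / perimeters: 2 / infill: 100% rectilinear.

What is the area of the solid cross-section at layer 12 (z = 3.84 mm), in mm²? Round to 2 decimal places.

64.00 mm²

At z = 3.84 mm: the cube is present — its section is the full 4×16 rectangle (area 64.00 mm²); the cube at (8, 13.5) is present — its section is the full 15×12.5 rectangle (area 187.50 mm²); the cube at (5, 7.5) (footprint 5.5×7.5) is included at this height (area 41.25 mm²); Subtracting the remaining from the first: starting from the 4×16 cube (64.00 mm²), the 15×12.5 cube at (8, 13.5) misses the remaining region (no effect); the 5.5×7.5 cube at (5, 7.5) misses the remaining region (no effect) — area = 64.00 mm². Overall, the cross-section is a single solid region. Net area = 64.00 mm².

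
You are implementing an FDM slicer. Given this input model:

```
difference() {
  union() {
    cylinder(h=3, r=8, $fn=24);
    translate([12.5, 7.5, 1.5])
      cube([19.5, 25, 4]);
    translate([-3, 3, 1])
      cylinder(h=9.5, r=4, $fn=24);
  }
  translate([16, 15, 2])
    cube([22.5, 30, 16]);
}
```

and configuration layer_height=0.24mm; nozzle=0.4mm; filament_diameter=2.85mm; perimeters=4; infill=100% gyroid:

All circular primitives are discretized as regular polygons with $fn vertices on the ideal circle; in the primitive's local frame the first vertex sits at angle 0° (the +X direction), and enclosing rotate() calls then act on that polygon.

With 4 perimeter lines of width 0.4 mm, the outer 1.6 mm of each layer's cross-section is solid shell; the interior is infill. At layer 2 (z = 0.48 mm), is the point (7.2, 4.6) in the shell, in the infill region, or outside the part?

outside

At z = 0.48 mm: the r=8 cylinder gives a regular 24-gon of circumradius 8 (constant along its height); the cube at (12.5, 7.5) does not reach this height (z outside [1.5, 5.5]); the cylinder at (-3, 3) is absent (z outside [1, 10.5]); Merging all regions: only the r=8 cylinder is present, so the union is just that shape — 1 connected region; the cube at (16, 15) is not intersected at this z (z outside [2, 18]); After the difference (first − rest): none of the subtracted shapes is present at this height, so that combined region is unchanged — 1 connected region. Overall, the cross-section is a single solid region. The nearest boundary edge runs (6.93, 4.00)→(5.66, 5.66); distance from the point to it = 0.58 mm. The point is not inside any of the regions above, so it lies outside the cross-section (0.58 mm from the nearest boundary).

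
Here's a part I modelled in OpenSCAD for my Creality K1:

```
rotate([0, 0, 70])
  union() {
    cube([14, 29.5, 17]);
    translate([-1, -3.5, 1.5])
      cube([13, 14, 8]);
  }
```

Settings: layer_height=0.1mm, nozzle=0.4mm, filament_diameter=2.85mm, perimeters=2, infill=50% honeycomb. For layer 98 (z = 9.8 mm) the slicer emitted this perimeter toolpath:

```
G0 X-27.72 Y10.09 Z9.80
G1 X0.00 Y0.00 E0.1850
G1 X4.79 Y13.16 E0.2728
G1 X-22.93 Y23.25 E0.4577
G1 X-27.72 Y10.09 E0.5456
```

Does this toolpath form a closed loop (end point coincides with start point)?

yes

Start point (G0): (-27.72, 10.09). End point (last G1): the path returns to the start — closed.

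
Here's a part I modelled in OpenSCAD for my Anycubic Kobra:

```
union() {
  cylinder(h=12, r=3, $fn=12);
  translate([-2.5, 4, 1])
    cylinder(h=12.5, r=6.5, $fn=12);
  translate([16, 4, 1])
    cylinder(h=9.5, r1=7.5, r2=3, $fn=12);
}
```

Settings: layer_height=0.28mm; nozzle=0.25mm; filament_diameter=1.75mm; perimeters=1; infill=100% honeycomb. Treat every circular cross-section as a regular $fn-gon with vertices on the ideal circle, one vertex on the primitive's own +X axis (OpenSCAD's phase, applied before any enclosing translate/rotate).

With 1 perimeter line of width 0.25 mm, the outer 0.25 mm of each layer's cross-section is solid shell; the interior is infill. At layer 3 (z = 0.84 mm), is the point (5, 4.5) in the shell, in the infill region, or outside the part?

outside

At z = 0.84 mm: the r=3 cylinder gives a regular 12-gon of circumradius 3 (constant along its height); the cylinder at (-2.5, 4) is not intersected at this z (z outside [1, 13.5]); the cone at (16, 4) is not intersected at this z (z outside [1, 10.5]); Taking the union: only the r=3 cylinder is present, so the union is just that shape — 1 connected region. Overall, the cross-section is a single solid region. The nearest boundary edge runs (2.60, 1.50)→(1.50, 2.60); distance from the point to it = 3.82 mm. The point is not inside any of the regions above, so it lies outside the cross-section (3.82 mm from the nearest boundary).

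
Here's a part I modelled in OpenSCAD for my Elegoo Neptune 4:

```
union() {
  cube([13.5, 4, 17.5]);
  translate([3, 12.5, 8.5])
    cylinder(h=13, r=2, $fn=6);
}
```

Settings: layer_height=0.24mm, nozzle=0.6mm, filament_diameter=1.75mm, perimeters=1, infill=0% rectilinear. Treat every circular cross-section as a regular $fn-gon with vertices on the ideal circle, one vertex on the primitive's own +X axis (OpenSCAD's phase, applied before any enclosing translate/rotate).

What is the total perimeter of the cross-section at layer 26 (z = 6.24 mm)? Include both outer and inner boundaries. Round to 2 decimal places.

35.00 mm

At z = 6.24 mm: the cube (footprint 13.5×4) is included at this height (perimeter 35.00 mm); the cylinder at (3, 12.5) is absent (z outside [8.5, 21.5]); Merging all regions: only the 13.5×4 cube is present, so the union is just that shape — boundary = 35.00 mm. Overall, the cross-section is a single solid region. Total boundary length (outer) = 35.00 mm.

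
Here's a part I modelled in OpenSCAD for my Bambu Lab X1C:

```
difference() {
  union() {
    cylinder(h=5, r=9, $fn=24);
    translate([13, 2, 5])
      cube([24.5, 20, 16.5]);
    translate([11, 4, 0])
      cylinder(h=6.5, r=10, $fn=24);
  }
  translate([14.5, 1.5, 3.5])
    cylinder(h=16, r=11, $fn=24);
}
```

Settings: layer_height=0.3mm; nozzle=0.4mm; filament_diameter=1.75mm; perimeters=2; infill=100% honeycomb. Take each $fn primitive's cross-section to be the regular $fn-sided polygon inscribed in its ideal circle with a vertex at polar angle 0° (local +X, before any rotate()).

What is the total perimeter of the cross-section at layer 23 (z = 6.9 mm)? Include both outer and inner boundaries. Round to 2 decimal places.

84.50 mm

At z = 6.9 mm: the cylinder is absent (z outside [0, 5]); the cube at (13, 2) (footprint 24.5×20) is included at this height (perimeter 89.00 mm); the cylinder at (11, 4) does not reach this height (z outside [0, 6.5]); Merging all regions: only the 24.5×20 cube at (13, 2) is present, so the union is just that shape — boundary = 89.00 mm; the r=11 cylinder at (14.5, 1.5) contributes a regular 24-gon of circumradius 11 (perimeter = 2·24·11.000·sin(180°/24) = 68.92 mm); Taking the first minus the rest: starting from the result so far, the r=11 cylinder at (14.5, 1.5) partially overlaps it — only the 104.07 mm² overlap (of its 375.81 mm²) is removed, clipping the outline — boundary = 84.50 mm. Overall, the cross-section is a single solid region. Total boundary length (outer) = 84.50 mm.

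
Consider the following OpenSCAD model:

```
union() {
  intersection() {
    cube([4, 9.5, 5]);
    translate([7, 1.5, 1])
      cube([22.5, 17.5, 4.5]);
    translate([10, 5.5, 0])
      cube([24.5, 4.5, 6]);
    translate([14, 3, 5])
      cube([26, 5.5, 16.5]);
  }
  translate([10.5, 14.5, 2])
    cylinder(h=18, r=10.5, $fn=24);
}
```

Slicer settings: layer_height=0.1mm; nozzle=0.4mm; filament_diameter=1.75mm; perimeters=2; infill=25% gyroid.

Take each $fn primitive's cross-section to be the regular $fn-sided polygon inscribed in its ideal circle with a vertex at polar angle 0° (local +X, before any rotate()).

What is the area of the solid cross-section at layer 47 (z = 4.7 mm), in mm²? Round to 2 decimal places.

342.42 mm²

At z = 4.7 mm: the cube is present — its section is the full 4×9.5 rectangle (area 38.00 mm²); the cube at (7, 1.5) is present — its section is the full 22.5×17.5 rectangle (area 393.75 mm²); the 24.5×4.5 cube at (10, 5.5) contributes its full rectangle (area 110.25 mm²); the cube at (14, 3) is not intersected at this z (z outside [5, 21.5]); Keeping only the common overlap: at least one operand is absent at this height, so nothing remains; the r=10.5 cylinder at (10.5, 14.5) gives a regular 24-gon of circumradius 10.5 (constant along its height) (area = (24/2)·10.500²·sin(360°/24) = 342.42 mm²); Taking the union: only the r=10.5 cylinder at (10.5, 14.5) is present, so the union is just that shape — area = 342.42 mm². Overall, the cross-section is a single solid region. Net area = 342.42 mm².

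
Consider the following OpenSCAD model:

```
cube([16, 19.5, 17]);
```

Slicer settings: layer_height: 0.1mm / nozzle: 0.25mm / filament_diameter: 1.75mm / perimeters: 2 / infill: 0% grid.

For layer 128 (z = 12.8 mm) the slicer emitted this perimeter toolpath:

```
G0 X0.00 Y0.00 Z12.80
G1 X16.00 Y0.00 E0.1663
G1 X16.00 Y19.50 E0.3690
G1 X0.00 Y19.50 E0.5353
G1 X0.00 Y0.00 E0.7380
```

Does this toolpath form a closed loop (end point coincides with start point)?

Start point (G0): (0.00, 0.00). End point (last G1): the path returns to the start — closed.

yes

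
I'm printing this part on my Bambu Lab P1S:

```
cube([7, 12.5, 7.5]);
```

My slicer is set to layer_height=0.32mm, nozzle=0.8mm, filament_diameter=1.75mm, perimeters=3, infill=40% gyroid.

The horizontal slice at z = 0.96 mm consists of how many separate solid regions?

1

At z = 0.96 mm: the cube is present — its section is the full 7×12.5 rectangle. The result has 1 disconnected region.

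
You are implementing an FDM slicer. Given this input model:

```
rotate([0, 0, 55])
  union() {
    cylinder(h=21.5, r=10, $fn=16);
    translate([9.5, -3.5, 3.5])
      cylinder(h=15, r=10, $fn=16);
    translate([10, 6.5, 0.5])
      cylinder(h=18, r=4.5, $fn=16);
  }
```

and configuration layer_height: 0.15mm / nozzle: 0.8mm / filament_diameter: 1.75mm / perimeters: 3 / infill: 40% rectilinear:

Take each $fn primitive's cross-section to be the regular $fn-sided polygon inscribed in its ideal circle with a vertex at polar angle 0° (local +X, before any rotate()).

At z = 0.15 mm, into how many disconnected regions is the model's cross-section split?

At z = 0.15 mm: the r=10 cylinder contributes a regular 16-gon of circumradius 10; the cylinder at (9.5, -3.5) is not intersected at this z (z outside [3.5, 18.5]); the cylinder at (10, 6.5) is not intersected at this z (z outside [0.5, 18.5]); Taking the union: only the r=10 cylinder is present, so the union is just that shape — 1 connected region; (rotated 55° about Z; rotation is an isometry so areas/perimeters/island counts are preserved). The result has 1 disconnected region.

1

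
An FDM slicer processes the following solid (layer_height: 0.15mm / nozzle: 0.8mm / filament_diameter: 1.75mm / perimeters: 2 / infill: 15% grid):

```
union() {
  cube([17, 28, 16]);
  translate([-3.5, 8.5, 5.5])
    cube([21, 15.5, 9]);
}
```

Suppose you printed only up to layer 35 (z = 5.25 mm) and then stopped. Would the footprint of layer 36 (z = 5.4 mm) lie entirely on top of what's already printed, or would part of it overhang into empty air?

Compare the two slices. At z = 5.25: the cube (footprint 17×28) is included at this height (area 476.00 mm²); the cube at (-3.5, 8.5) does not reach this height (z outside [5.5, 14.5]); Merging all regions: only the 17×28 cube is present, so the union is just that shape — area = 476.00 mm². At z = 5.4: the cube is present — its section is the full 17×28 rectangle (area 476.00 mm²); the cube at (-3.5, 8.5) is not intersected at this z (z outside [5.5, 14.5]); Merging all regions: only the 17×28 cube is present, so the union is just that shape — area = 476.00 mm². Checking containment: the cross-section at z = 5.4 is a subset of the cross-section at z = 5.25.

entirely on top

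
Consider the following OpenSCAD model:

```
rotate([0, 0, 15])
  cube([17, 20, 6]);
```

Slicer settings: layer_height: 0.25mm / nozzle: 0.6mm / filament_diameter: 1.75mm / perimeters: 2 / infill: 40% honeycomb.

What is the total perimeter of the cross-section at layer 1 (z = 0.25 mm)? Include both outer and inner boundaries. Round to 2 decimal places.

At z = 0.25 mm: the cube is present — its section is the full 17×20 rectangle (perimeter 74.00 mm); (rotated 15° about Z; rotation is an isometry so areas/perimeters/island counts are preserved). Overall, the cross-section is a single solid region. Total boundary length (outer) = 74.00 mm.

74.00 mm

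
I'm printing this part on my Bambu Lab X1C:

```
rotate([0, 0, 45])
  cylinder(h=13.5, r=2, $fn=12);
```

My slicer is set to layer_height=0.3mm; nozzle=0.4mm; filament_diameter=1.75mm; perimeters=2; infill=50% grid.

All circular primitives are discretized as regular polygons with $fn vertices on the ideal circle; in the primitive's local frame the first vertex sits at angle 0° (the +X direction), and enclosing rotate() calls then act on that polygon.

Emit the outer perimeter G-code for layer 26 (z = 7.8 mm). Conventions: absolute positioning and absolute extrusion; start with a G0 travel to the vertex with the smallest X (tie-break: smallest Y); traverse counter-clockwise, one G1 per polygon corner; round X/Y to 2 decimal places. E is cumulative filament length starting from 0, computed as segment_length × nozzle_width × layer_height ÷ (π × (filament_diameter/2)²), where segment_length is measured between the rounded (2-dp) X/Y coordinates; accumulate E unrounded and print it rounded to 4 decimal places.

At z = 7.8 mm: the cylinder: section is a regular 12-gon, circumradius r=2; (whole slice rotated 45° about Z — lengths, areas and connectivity unchanged). The outline is a single polygon with 12 vertices. Extrusion per mm of travel: 0.4 × 0.3 / (π × 0.875²) = 0.049890. Accumulating E over each segment gives final E = 0.6189.

G0 X-1.93 Y-0.52 Z7.80
G1 X-1.41 Y-1.41 E0.0514
G1 X-0.52 Y-1.93 E0.1029
G1 X0.52 Y-1.93 E0.1547
G1 X1.41 Y-1.41 E0.2062
G1 X1.93 Y-0.52 E0.2576
G1 X1.93 Y0.52 E0.3095
G1 X1.41 Y1.41 E0.3609
G1 X0.52 Y1.93 E0.4123
G1 X-0.52 Y1.93 E0.4642
G1 X-1.41 Y1.41 E0.5156
G1 X-1.93 Y0.52 E0.5671
G1 X-1.93 Y-0.52 E0.6189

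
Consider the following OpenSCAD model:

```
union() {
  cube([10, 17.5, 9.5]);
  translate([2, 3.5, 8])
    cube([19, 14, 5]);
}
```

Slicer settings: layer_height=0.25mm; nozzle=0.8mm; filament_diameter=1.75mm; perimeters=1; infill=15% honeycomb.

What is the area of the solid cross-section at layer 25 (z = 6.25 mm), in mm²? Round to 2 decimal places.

175.00 mm²

At z = 6.25 mm: the cube is present — its section is the full 10×17.5 rectangle (area 175.00 mm²); the cube at (2, 3.5) is absent (z outside [8, 13]); Combining (union): only the 10×17.5 cube is present, so the union is just that shape — area = 175.00 mm². Overall, the cross-section is a single solid region. Net area = 175.00 mm².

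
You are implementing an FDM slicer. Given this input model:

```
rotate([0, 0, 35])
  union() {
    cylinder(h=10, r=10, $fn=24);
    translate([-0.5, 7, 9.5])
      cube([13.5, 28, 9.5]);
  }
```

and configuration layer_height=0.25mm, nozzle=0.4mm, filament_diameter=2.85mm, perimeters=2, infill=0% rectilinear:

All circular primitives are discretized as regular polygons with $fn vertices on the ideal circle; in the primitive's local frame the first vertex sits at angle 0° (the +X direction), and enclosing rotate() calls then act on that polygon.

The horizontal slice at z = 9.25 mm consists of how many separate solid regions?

At z = 9.25 mm: the r=10 cylinder gives a regular 24-gon of circumradius 10 (constant along its height); the cube at (-0.5, 7) is not intersected at this z (z outside [9.5, 19]); Taking the union: only the r=10 cylinder is present, so the union is just that shape — 1 connected region; (rotated 35° about Z; rotation is an isometry so areas/perimeters/island counts are preserved). The result has 1 disconnected region.

1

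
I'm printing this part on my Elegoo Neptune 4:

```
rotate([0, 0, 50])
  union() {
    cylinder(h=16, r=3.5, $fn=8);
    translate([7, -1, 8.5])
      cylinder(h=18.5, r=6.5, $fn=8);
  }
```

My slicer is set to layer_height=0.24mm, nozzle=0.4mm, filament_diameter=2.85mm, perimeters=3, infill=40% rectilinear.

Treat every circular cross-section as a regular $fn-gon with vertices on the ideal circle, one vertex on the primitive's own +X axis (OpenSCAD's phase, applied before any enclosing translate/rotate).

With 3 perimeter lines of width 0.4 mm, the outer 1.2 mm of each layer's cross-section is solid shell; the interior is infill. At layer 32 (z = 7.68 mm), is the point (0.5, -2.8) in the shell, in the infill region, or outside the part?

At z = 7.68 mm: the r=3.5 cylinder contributes a regular 8-gon of circumradius 3.5; the cylinder at (7, -1) does not reach this height (z outside [8.5, 27]); Merging all regions: only the r=3.5 cylinder is present, so the union is just that shape — 1 connected region; (rotated 50° about Z; rotation is an isometry so areas/perimeters/island counts are preserved). Overall, the cross-section is a single solid region. Undo the 50° rotation: the query point maps to (-1.824, -2.183) in the un-rotated model frame. The nearest boundary edge runs (-2.47, -2.47)→(-0.00, -3.50); distance from the point to it = 0.52 mm. The point is inside the cross-section, 0.52 mm from the nearest boundary — within the 1.2 mm shell band (3 × 0.4).

shell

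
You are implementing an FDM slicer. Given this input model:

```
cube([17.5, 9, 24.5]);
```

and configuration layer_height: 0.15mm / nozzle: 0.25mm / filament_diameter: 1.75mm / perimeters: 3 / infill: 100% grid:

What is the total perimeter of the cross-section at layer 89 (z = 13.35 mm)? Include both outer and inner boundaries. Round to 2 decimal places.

At z = 13.35 mm: the cube (footprint 17.5×9) is included at this height (perimeter 53.00 mm). Overall, the cross-section is a single solid region. Total boundary length (outer) = 53.00 mm.

53.00 mm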